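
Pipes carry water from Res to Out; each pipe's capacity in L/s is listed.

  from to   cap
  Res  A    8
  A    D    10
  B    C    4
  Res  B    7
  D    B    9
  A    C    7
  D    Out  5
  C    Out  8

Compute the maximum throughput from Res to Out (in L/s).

12

Augment Res→A→C→Out: bottleneck 7, flow now 7.
Augment Res→A→D→Out: bottleneck 1, flow now 8.
Augment Res→B→C→Out: bottleneck 1, flow now 9.
Augment Res→B→C→A→D→Out: bottleneck 3, flow now 12. (uses reverse residual edge)
No augmenting path remains; maximum flow = 12.
In the residual graph, reachable from Res: {Res, B}.
Min-cut edges: Res→A (8), B→C (4); capacity 8 + 4 = 12.
This cut is saturated, so no flow can exceed 12.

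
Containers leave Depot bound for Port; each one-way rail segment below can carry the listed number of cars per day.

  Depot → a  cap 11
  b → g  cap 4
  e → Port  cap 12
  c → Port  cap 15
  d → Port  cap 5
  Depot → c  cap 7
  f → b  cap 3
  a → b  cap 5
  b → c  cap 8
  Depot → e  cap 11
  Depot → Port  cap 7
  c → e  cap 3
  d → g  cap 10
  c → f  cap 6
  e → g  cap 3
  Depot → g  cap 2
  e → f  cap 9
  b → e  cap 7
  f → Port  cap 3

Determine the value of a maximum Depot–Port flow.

30

Augment Depot→Port: bottleneck 7, flow now 7.
Augment Depot→c→Port: bottleneck 7, flow now 14.
Augment Depot→e→Port: bottleneck 11, flow now 25.
Augment Depot→a→b→c→Port: bottleneck 5, flow now 30.
No augmenting path remains; maximum flow = 30.
In the residual graph, reachable from Depot: {Depot, a, g}.
Min-cut edges: Depot→c (7), Depot→e (11), Depot→Port (7), a→b (5); capacity 7 + 11 + 7 + 5 = 30.
This cut is saturated, so no flow can exceed 30.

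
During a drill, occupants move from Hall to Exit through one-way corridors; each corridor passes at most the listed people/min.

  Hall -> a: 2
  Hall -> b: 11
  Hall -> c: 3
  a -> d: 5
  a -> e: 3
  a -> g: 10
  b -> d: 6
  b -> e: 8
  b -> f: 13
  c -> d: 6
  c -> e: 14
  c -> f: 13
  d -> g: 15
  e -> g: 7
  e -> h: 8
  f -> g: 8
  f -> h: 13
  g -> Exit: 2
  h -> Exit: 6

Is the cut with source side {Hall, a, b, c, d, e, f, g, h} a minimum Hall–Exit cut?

Yes — it is a minimum cut (capacity 8).

Given cut capacity: 2 + 6 = 8.
Augment Hall→a→g→Exit: bottleneck 2, flow now 2.
Augment Hall→b→e→h→Exit: bottleneck 6, flow now 8.
No augmenting path remains; maximum flow = 8.
Cut capacity 8 equals the max flow, so it is a minimum cut.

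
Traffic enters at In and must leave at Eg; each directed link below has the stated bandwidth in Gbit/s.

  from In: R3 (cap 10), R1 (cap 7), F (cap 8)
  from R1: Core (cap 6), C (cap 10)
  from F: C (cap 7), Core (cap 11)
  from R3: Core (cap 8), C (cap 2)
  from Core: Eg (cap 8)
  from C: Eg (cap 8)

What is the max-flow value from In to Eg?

Augment In→R1→Core→Eg: bottleneck 6, flow now 6.
Augment In→R1→C→Eg: bottleneck 1, flow now 7.
Augment In→F→Core→Eg: bottleneck 2, flow now 9.
Augment In→F→C→Eg: bottleneck 6, flow now 15.
Augment In→R3→C→Eg: bottleneck 1, flow now 16.
No augmenting path remains; maximum flow = 16.
In the residual graph, reachable from In: {In, R1, F, R3, Core, C}.
Min-cut edges: Core→Eg (8), C→Eg (8); capacity 8 + 8 = 16.
This cut is saturated, so no flow can exceed 16.

16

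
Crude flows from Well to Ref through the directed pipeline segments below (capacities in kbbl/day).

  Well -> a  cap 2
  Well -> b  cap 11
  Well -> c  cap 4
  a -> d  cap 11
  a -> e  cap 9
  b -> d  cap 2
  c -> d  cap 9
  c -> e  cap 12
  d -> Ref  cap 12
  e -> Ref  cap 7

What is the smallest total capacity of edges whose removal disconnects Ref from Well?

Augment Well→a→d→Ref: bottleneck 2, flow now 2.
Augment Well→b→d→Ref: bottleneck 2, flow now 4.
Augment Well→c→d→Ref: bottleneck 4, flow now 8.
No augmenting path remains; maximum flow = 8.
By max-flow min-cut, the minimum cut capacity equals the max flow.
In the residual graph, reachable from Well: {Well, b}.
Min-cut edges: Well→a (2), Well→c (4), b→d (2); capacity 2 + 4 + 2 = 8.

8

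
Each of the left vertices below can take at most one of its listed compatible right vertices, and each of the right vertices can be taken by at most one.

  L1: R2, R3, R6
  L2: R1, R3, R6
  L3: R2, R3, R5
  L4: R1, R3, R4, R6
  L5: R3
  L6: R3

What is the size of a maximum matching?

5

Unit-capacity flow: source→left, listed edges, right→sink; max matching = max flow.
Augmenting path L1→R2 (+1); matched 1.
Augmenting path L2→R1 (+1); matched 2.
Augmenting path L3→R3 (+1); matched 3.
Augmenting path L4→R4 (+1); matched 4.
Augmenting path L5→R3→L3→R5 (+1); matched 5.
No augmenting path remains; maximum matching = 5.
König certificate: {L1, L2, L3, L4, R3} is a vertex cover of size 5 (every listed pair touches it), so no matching can be larger.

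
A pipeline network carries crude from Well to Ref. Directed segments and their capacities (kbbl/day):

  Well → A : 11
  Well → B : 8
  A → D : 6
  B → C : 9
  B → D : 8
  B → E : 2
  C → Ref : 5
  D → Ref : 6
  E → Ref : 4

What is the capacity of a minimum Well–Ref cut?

13

Augment Well→A→D→Ref: bottleneck 6, flow now 6.
Augment Well→B→C→Ref: bottleneck 5, flow now 11.
Augment Well→B→E→Ref: bottleneck 2, flow now 13.
No augmenting path remains; maximum flow = 13.
By max-flow min-cut, the minimum cut capacity equals the max flow.
In the residual graph, reachable from Well: {Well, A, B, C, D}.
Min-cut edges: B→E (2), C→Ref (5), D→Ref (6); capacity 2 + 5 + 6 = 13.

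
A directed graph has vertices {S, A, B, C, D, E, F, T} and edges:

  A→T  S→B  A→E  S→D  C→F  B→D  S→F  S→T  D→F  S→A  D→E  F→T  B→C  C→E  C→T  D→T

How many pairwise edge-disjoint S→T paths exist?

Assign every edge capacity 1; by Menger, the answer equals the max flow.
Path S→T (+1); total 1.
Path S→A→T (+1); total 2.
Path S→D→T (+1); total 3.
Path S→F→T (+1); total 4.
Path S→B→C→T (+1); total 5.
No residual S→T path; max flow = 5.
Certifying cut of size 5: {S→A, S→B, S→D, S→F, S→T}.

5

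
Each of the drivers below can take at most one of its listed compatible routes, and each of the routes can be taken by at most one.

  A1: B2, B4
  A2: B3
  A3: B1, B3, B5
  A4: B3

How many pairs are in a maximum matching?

Unit-capacity flow: source→left, listed edges, right→sink; max matching = max flow.
Augmenting path A1→B2 (+1); matched 1.
Augmenting path A2→B3 (+1); matched 2.
Augmenting path A3→B1 (+1); matched 3.
No augmenting path remains; maximum matching = 3.
König certificate: {A1, A3, B3} is a vertex cover of size 3 (every listed pair touches it), so no matching can be larger.

3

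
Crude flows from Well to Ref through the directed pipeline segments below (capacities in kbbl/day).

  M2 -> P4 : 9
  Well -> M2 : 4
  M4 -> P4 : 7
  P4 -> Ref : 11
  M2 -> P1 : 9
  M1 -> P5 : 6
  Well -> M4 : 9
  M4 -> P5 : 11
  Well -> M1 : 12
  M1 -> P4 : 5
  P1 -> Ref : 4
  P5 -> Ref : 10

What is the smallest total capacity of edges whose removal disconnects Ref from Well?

Augment Well→M1→P4→Ref: bottleneck 5, flow now 5.
Augment Well→M1→P5→Ref: bottleneck 6, flow now 11.
Augment Well→M2→P4→Ref: bottleneck 4, flow now 15.
Augment Well→M4→P4→Ref: bottleneck 2, flow now 17.
Augment Well→M4→P5→Ref: bottleneck 4, flow now 21.
Augment Well→M4→P4→M2→P1→Ref: bottleneck 3, flow now 24. (uses reverse residual edge)
No augmenting path remains; maximum flow = 24.
By max-flow min-cut, the minimum cut capacity equals the max flow.
In the residual graph, reachable from Well: {Well, M1}.
Min-cut edges: Well→M2 (4), Well→M4 (9), M1→P4 (5), M1→P5 (6); capacity 4 + 9 + 5 + 6 = 24.

24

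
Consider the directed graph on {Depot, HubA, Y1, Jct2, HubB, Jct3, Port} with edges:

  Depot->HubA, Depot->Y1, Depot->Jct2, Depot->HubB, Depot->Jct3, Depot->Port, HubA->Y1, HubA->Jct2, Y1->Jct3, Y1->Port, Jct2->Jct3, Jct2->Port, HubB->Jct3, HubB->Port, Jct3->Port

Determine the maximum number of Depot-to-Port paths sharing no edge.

5

Assign every edge capacity 1; by Menger, the answer equals the max flow.
Path Depot→Port (+1); total 1.
Path Depot→Y1→Port (+1); total 2.
Path Depot→Jct2→Port (+1); total 3.
Path Depot→HubB→Port (+1); total 4.
Path Depot→Jct3→Port (+1); total 5.
No residual Depot→Port path; max flow = 5.
Certifying cut of size 5: {Depot→HubB, Depot→Port, Jct2→Port, Jct3→Port, Y1→Port}.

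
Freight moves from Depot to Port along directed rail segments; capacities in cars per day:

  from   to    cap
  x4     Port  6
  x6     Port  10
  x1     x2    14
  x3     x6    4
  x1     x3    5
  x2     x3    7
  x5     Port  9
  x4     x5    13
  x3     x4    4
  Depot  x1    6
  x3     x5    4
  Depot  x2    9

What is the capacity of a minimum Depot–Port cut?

Augment Depot→x1→x3→x4→Port: bottleneck 4, flow now 4.
Augment Depot→x1→x3→x5→Port: bottleneck 1, flow now 5.
Augment Depot→x2→x3→x5→Port: bottleneck 3, flow now 8.
Augment Depot→x2→x3→x6→Port: bottleneck 4, flow now 12.
No augmenting path remains; maximum flow = 12.
By max-flow min-cut, the minimum cut capacity equals the max flow.
In the residual graph, reachable from Depot: {Depot, x1, x2}.
Min-cut edges: x1→x3 (5), x2→x3 (7); capacity 5 + 7 = 12.

12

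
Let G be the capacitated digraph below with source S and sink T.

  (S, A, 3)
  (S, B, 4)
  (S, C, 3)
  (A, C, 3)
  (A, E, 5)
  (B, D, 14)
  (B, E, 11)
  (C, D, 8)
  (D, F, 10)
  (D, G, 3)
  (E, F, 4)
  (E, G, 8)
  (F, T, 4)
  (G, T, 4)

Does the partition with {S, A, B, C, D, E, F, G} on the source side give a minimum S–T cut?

Yes — it is a minimum cut (capacity 8).

Given cut capacity: 4 + 4 = 8.
Augment S→A→E→F→T: bottleneck 3, flow now 3.
Augment S→B→D→F→T: bottleneck 1, flow now 4.
Augment S→B→D→G→T: bottleneck 3, flow now 7.
Augment S→C→D→B→E→G→T: bottleneck 1, flow now 8. (uses reverse residual edge)
No augmenting path remains; maximum flow = 8.
Cut capacity 8 equals the max flow, so it is a minimum cut.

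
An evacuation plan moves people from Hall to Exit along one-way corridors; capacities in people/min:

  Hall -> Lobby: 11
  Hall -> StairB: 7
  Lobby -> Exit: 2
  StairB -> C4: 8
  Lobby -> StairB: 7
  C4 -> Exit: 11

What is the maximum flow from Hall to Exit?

10

Augment Hall→Lobby→Exit: bottleneck 2, flow now 2.
Augment Hall→StairB→C4→Exit: bottleneck 7, flow now 9.
Augment Hall→Lobby→StairB→C4→Exit: bottleneck 1, flow now 10.
No augmenting path remains; maximum flow = 10.
In the residual graph, reachable from Hall: {Hall, Lobby, StairB}.
Min-cut edges: Lobby→Exit (2), StairB→C4 (8); capacity 2 + 8 = 10.
This cut is saturated, so no flow can exceed 10.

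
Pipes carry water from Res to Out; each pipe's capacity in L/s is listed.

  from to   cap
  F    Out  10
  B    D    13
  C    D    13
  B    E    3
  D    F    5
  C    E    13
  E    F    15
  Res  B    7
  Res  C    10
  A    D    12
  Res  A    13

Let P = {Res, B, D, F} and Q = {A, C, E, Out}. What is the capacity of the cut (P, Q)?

36

Edges leaving {Res, B, D, F}: Res→A (13), Res→C (10), B→E (3), F→Out (10).
Cut capacity = 13 + 10 + 3 + 10 = 36.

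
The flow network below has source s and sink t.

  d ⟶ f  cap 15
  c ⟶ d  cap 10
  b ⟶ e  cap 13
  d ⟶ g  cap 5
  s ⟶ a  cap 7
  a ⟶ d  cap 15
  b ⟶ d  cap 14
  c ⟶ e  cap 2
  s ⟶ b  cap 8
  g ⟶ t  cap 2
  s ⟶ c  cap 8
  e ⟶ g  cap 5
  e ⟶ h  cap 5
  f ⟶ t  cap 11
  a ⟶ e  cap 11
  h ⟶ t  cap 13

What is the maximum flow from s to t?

Augment s→a→d→f→t: bottleneck 7, flow now 7.
Augment s→b→d→f→t: bottleneck 4, flow now 11.
Augment s→b→d→g→t: bottleneck 2, flow now 13.
Augment s→b→e→h→t: bottleneck 2, flow now 15.
Augment s→c→e→h→t: bottleneck 2, flow now 17.
Augment s→c→d→a→e→h→t: bottleneck 1, flow now 18. (uses reverse residual edge)
No augmenting path remains; maximum flow = 18.
In the residual graph, reachable from s: {s, a, b, c, d, e, f, g}.
Min-cut edges: e→h (5), f→t (11), g→t (2); capacity 5 + 11 + 2 = 18.
This cut is saturated, so no flow can exceed 18.

18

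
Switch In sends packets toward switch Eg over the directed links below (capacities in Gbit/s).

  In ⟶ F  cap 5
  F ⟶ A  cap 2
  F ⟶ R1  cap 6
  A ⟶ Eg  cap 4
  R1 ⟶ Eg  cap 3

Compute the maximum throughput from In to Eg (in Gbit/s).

5

Augment In→F→A→Eg: bottleneck 2, flow now 2.
Augment In→F→R1→Eg: bottleneck 3, flow now 5.
No augmenting path remains; maximum flow = 5.
In the residual graph, reachable from In: {In}.
Min-cut edges: In→F (5); capacity 5 = 5.
This cut is saturated, so no flow can exceed 5.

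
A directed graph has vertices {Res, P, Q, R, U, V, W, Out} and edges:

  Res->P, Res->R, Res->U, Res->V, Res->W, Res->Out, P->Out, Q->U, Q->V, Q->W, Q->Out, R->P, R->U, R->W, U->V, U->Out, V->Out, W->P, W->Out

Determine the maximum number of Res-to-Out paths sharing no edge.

Assign every edge capacity 1; by Menger, the answer equals the max flow.
Path Res→Out (+1); total 1.
Path Res→P→Out (+1); total 2.
Path Res→U→Out (+1); total 3.
Path Res→V→Out (+1); total 4.
Path Res→W→Out (+1); total 5.
No residual Res→Out path; max flow = 5.
Certifying cut of size 5: {P→Out, Res→Out, U→Out, V→Out, W→Out}.

5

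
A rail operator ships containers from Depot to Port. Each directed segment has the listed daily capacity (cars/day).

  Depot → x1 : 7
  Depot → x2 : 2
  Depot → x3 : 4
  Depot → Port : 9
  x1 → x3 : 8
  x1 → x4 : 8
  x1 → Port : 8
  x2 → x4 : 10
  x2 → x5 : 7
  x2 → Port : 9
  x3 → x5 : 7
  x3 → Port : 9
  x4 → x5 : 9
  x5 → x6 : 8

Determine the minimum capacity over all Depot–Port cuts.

Augment Depot→Port: bottleneck 9, flow now 9.
Augment Depot→x1→Port: bottleneck 7, flow now 16.
Augment Depot→x2→Port: bottleneck 2, flow now 18.
Augment Depot→x3→Port: bottleneck 4, flow now 22.
No augmenting path remains; maximum flow = 22.
By max-flow min-cut, the minimum cut capacity equals the max flow.
In the residual graph, reachable from Depot: {Depot}.
Min-cut edges: Depot→x1 (7), Depot→x2 (2), Depot→x3 (4), Depot→Port (9); capacity 7 + 2 + 4 + 9 = 22.

22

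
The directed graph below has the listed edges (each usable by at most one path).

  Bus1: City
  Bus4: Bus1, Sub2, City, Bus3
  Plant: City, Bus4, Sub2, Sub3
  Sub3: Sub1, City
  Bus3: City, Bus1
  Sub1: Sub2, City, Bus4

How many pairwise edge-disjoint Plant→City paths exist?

3

Assign every edge capacity 1; by Menger, the answer equals the max flow.
Path Plant→City (+1); total 1.
Path Plant→Bus4→City (+1); total 2.
Path Plant→Sub3→City (+1); total 3.
No residual Plant→City path; max flow = 3.
Certifying cut of size 3: {Plant→Bus4, Plant→City, Plant→Sub3}.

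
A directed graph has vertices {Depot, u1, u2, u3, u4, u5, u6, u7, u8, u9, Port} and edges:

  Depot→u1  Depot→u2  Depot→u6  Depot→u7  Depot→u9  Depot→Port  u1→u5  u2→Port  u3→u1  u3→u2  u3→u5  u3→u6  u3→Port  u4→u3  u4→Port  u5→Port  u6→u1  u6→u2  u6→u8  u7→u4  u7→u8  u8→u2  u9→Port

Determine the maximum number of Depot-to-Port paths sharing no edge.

Assign every edge capacity 1; by Menger, the answer equals the max flow.
Path Depot→Port (+1); total 1.
Path Depot→u2→Port (+1); total 2.
Path Depot→u9→Port (+1); total 3.
Path Depot→u1→u5→Port (+1); total 4.
Path Depot→u7→u4→Port (+1); total 5.
No residual Depot→Port path; max flow = 5.
Certifying cut of size 5: {Depot→Port, Depot→u7, Depot→u9, u1→u5, u2→Port}.

5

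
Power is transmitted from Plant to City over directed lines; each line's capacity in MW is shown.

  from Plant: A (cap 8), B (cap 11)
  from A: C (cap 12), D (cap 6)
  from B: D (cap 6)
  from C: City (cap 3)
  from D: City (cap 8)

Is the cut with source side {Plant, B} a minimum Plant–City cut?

No — its capacity is 14, but the minimum cut has capacity 11.

Given cut capacity: 8 + 6 = 14.
Augment Plant→A→C→City: bottleneck 3, flow now 3.
Augment Plant→A→D→City: bottleneck 5, flow now 8.
Augment Plant→B→D→City: bottleneck 3, flow now 11.
No augmenting path remains; maximum flow = 11.
In the residual graph, reachable from Plant: {Plant, A, B, C, D}.
Min-cut edges: C→City (3), D→City (8); capacity 3 + 8 = 11.
Cut capacity 14 exceeds the max flow 11, so it is not minimum.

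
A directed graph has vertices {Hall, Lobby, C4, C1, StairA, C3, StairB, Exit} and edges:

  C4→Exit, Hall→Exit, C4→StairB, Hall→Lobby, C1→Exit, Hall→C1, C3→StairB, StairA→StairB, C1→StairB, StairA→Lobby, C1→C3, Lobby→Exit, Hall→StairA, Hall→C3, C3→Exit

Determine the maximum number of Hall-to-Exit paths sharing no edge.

4

Assign every edge capacity 1; by Menger, the answer equals the max flow.
Path Hall→Exit (+1); total 1.
Path Hall→Lobby→Exit (+1); total 2.
Path Hall→C1→Exit (+1); total 3.
Path Hall→C3→Exit (+1); total 4.
No residual Hall→Exit path; max flow = 4.
Certifying cut of size 4: {Hall→C1, Hall→C3, Hall→Exit, Lobby→Exit}.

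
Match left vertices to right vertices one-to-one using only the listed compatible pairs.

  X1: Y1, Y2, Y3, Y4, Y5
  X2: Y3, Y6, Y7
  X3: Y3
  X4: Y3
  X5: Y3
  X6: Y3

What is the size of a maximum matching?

Unit-capacity flow: source→left, listed edges, right→sink; max matching = max flow.
Augmenting path X1→Y1 (+1); matched 1.
Augmenting path X2→Y3 (+1); matched 2.
Augmenting path X3→Y3→X2→Y6 (+1); matched 3.
No augmenting path remains; maximum matching = 3.
König certificate: {X1, X2, Y3} is a vertex cover of size 3 (every listed pair touches it), so no matching can be larger.

3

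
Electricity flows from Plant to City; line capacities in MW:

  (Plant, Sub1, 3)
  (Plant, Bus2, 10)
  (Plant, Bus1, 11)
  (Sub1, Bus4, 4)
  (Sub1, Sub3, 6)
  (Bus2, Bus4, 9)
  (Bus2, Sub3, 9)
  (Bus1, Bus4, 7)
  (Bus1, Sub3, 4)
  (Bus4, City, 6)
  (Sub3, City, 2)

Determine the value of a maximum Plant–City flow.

Augment Plant→Sub1→Bus4→City: bottleneck 3, flow now 3.
Augment Plant→Bus2→Bus4→City: bottleneck 3, flow now 6.
Augment Plant→Bus2→Sub3→City: bottleneck 2, flow now 8.
No augmenting path remains; maximum flow = 8.
In the residual graph, reachable from Plant: {Plant, Sub1, Bus2, Bus1, Bus4, Sub3}.
Min-cut edges: Bus4→City (6), Sub3→City (2); capacity 6 + 2 = 8.
This cut is saturated, so no flow can exceed 8.

8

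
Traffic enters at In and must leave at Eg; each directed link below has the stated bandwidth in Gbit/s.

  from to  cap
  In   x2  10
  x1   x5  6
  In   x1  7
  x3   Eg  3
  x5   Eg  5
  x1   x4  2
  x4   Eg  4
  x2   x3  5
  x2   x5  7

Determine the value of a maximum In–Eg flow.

10

Augment In→x1→x4→Eg: bottleneck 2, flow now 2.
Augment In→x1→x5→Eg: bottleneck 5, flow now 7.
Augment In→x2→x3→Eg: bottleneck 3, flow now 10.
No augmenting path remains; maximum flow = 10.
In the residual graph, reachable from In: {In, x1, x2, x3, x5}.
Min-cut edges: x1→x4 (2), x3→Eg (3), x5→Eg (5); capacity 2 + 3 + 5 = 10.
This cut is saturated, so no flow can exceed 10.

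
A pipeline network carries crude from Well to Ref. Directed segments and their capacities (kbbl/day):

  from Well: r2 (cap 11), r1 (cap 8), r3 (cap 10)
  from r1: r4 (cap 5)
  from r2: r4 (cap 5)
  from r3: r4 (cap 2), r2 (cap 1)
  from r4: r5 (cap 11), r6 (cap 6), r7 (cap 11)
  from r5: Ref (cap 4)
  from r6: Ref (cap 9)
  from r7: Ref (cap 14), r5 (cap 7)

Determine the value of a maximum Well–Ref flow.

12

Augment Well→r1→r4→r5→Ref: bottleneck 4, flow now 4.
Augment Well→r1→r4→r6→Ref: bottleneck 1, flow now 5.
Augment Well→r2→r4→r6→Ref: bottleneck 5, flow now 10.
Augment Well→r3→r4→r7→Ref: bottleneck 2, flow now 12.
No augmenting path remains; maximum flow = 12.
In the residual graph, reachable from Well: {Well, r1, r2, r3}.
Min-cut edges: r1→r4 (5), r2→r4 (5), r3→r4 (2); capacity 5 + 5 + 2 = 12.
This cut is saturated, so no flow can exceed 12.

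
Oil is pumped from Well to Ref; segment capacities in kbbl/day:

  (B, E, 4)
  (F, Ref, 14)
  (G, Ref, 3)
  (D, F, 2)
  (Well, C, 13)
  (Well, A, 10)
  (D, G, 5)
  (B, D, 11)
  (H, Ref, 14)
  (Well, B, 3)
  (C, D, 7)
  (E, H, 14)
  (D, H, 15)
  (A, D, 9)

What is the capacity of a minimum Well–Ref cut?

19

Augment Well→A→D→F→Ref: bottleneck 2, flow now 2.
Augment Well→A→D→G→Ref: bottleneck 3, flow now 5.
Augment Well→A→D→H→Ref: bottleneck 4, flow now 9.
Augment Well→B→D→H→Ref: bottleneck 3, flow now 12.
Augment Well→C→D→H→Ref: bottleneck 7, flow now 19.
No augmenting path remains; maximum flow = 19.
By max-flow min-cut, the minimum cut capacity equals the max flow.
In the residual graph, reachable from Well: {Well, A, C}.
Min-cut edges: Well→B (3), A→D (9), C→D (7); capacity 3 + 9 + 7 = 19.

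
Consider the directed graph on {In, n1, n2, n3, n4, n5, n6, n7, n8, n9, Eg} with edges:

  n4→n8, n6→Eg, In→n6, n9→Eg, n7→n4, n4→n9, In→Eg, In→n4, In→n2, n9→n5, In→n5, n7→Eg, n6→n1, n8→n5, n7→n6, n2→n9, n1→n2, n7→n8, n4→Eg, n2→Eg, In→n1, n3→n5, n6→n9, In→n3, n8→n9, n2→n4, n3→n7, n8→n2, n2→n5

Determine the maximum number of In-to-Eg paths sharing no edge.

6

Assign every edge capacity 1; by Menger, the answer equals the max flow.
Path In→Eg (+1); total 1.
Path In→n2→Eg (+1); total 2.
Path In→n4→Eg (+1); total 3.
Path In→n6→Eg (+1); total 4.
Path In→n3→n7→Eg (+1); total 5.
Path In→n1→n2→n9→Eg (+1); total 6.
No residual In→Eg path; max flow = 6.
Certifying cut of size 6: {In→Eg, In→n1, In→n2, In→n3, In→n4, In→n6}.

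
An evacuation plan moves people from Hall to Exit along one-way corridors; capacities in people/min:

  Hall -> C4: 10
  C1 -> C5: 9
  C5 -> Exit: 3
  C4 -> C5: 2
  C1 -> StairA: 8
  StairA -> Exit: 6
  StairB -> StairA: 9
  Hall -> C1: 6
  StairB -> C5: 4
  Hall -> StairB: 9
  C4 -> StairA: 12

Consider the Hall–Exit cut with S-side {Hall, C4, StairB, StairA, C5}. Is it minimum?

No — its capacity is 15, but the minimum cut has capacity 9.

Given cut capacity: 6 + 6 + 3 = 15.
Augment Hall→C4→StairA→Exit: bottleneck 6, flow now 6.
Augment Hall→C4→C5→Exit: bottleneck 2, flow now 8.
Augment Hall→C1→C5→Exit: bottleneck 1, flow now 9.
No augmenting path remains; maximum flow = 9.
In the residual graph, reachable from Hall: {Hall, C4, C1, StairB, StairA, C5}.
Min-cut edges: StairA→Exit (6), C5→Exit (3); capacity 6 + 3 = 9.
Cut capacity 15 exceeds the max flow 9, so it is not minimum.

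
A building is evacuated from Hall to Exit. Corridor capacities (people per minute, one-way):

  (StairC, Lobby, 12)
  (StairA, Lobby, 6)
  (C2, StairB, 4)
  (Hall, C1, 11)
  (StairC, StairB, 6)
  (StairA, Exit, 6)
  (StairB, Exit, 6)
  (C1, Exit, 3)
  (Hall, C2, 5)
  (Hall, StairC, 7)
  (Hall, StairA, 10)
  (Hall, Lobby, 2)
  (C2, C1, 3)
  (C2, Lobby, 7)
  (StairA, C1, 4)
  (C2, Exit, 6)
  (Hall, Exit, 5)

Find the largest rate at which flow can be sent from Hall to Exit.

Augment Hall→Exit: bottleneck 5, flow now 5.
Augment Hall→C2→Exit: bottleneck 5, flow now 10.
Augment Hall→StairA→Exit: bottleneck 6, flow now 16.
Augment Hall→C1→Exit: bottleneck 3, flow now 19.
Augment Hall→StairC→StairB→Exit: bottleneck 6, flow now 25.
No augmenting path remains; maximum flow = 25.
In the residual graph, reachable from Hall: {Hall, StairC, StairA, C1, Lobby}.
Min-cut edges: Hall→C2 (5), Hall→Exit (5), StairC→StairB (6), StairA→Exit (6), C1→Exit (3); capacity 5 + 5 + 6 + 6 + 3 = 25.
This cut is saturated, so no flow can exceed 25.

25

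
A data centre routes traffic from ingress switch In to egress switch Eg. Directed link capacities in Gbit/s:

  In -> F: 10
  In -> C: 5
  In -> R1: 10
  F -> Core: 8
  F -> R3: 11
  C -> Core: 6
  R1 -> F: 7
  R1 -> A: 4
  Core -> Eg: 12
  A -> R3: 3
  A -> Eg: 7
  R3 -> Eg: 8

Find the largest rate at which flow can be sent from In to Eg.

24

Augment In→F→Core→Eg: bottleneck 8, flow now 8.
Augment In→F→R3→Eg: bottleneck 2, flow now 10.
Augment In→C→Core→Eg: bottleneck 4, flow now 14.
Augment In→R1→A→Eg: bottleneck 4, flow now 18.
Augment In→R1→F→R3→Eg: bottleneck 6, flow now 24.
No augmenting path remains; maximum flow = 24.
In the residual graph, reachable from In: {In, F, C, R1, Core, R3}.
Min-cut edges: R1→A (4), Core→Eg (12), R3→Eg (8); capacity 4 + 12 + 8 = 24.
This cut is saturated, so no flow can exceed 24.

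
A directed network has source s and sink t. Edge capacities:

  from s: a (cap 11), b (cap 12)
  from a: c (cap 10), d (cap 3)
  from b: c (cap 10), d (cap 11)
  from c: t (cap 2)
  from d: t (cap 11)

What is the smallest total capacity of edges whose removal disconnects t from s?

Augment s→a→c→t: bottleneck 2, flow now 2.
Augment s→a→d→t: bottleneck 3, flow now 5.
Augment s→b→d→t: bottleneck 8, flow now 13.
No augmenting path remains; maximum flow = 13.
By max-flow min-cut, the minimum cut capacity equals the max flow.
In the residual graph, reachable from s: {s, a, b, c, d}.
Min-cut edges: c→t (2), d→t (11); capacity 2 + 11 = 13.

13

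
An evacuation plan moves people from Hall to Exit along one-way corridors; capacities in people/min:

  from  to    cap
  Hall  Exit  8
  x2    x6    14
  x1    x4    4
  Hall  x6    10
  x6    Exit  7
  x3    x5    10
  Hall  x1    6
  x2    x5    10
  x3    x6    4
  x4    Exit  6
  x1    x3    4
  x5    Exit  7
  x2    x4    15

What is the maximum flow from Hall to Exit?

21

Augment Hall→Exit: bottleneck 8, flow now 8.
Augment Hall→x6→Exit: bottleneck 7, flow now 15.
Augment Hall→x1→x4→Exit: bottleneck 4, flow now 19.
Augment Hall→x1→x3→x5→Exit: bottleneck 2, flow now 21.
No augmenting path remains; maximum flow = 21.
In the residual graph, reachable from Hall: {Hall, x6}.
Min-cut edges: Hall→x1 (6), Hall→Exit (8), x6→Exit (7); capacity 6 + 8 + 7 = 21.
This cut is saturated, so no flow can exceed 21.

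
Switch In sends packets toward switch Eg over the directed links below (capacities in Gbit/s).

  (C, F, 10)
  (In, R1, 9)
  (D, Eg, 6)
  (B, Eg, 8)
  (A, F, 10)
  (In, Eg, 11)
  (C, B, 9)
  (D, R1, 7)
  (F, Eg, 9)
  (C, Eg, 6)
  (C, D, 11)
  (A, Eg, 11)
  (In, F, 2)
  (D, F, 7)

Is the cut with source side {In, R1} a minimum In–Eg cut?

Yes — it is a minimum cut (capacity 13).

Given cut capacity: 2 + 11 = 13.
Augment In→Eg: bottleneck 11, flow now 11.
Augment In→F→Eg: bottleneck 2, flow now 13.
No augmenting path remains; maximum flow = 13.
Cut capacity 13 equals the max flow, so it is a minimum cut.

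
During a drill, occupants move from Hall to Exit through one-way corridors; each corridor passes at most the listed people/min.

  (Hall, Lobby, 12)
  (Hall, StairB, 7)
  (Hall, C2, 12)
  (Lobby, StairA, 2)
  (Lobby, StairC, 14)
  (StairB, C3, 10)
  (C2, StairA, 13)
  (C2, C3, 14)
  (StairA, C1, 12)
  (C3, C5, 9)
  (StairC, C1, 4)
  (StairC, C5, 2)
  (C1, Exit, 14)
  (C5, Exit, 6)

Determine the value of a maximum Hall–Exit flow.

Augment Hall→Lobby→StairA→C1→Exit: bottleneck 2, flow now 2.
Augment Hall→Lobby→StairC→C1→Exit: bottleneck 4, flow now 6.
Augment Hall→Lobby→StairC→C5→Exit: bottleneck 2, flow now 8.
Augment Hall→StairB→C3→C5→Exit: bottleneck 4, flow now 12.
Augment Hall→C2→StairA→C1→Exit: bottleneck 8, flow now 20.
No augmenting path remains; maximum flow = 20.
In the residual graph, reachable from Hall: {Hall, Lobby, StairB, C2, StairA, C3, StairC, C1, C5}.
Min-cut edges: C1→Exit (14), C5→Exit (6); capacity 14 + 6 = 20.
This cut is saturated, so no flow can exceed 20.

20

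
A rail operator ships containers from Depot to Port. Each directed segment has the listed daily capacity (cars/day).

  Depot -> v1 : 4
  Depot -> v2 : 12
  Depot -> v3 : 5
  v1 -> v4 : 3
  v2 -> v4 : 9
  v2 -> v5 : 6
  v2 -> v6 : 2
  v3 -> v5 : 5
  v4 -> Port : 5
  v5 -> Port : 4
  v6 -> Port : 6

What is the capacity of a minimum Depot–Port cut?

Augment Depot→v1→v4→Port: bottleneck 3, flow now 3.
Augment Depot→v2→v4→Port: bottleneck 2, flow now 5.
Augment Depot→v2→v5→Port: bottleneck 4, flow now 9.
Augment Depot→v2→v6→Port: bottleneck 2, flow now 11.
No augmenting path remains; maximum flow = 11.
By max-flow min-cut, the minimum cut capacity equals the max flow.
In the residual graph, reachable from Depot: {Depot, v1, v2, v3, v4, v5}.
Min-cut edges: v2→v6 (2), v4→Port (5), v5→Port (4); capacity 2 + 5 + 4 = 11.

11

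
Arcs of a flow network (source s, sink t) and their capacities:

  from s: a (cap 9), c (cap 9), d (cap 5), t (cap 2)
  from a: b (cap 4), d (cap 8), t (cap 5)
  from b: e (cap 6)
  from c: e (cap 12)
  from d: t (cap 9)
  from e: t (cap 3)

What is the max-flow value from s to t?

Augment s→t: bottleneck 2, flow now 2.
Augment s→a→t: bottleneck 5, flow now 7.
Augment s→d→t: bottleneck 5, flow now 12.
Augment s→a→d→t: bottleneck 4, flow now 16.
Augment s→c→e→t: bottleneck 3, flow now 19.
No augmenting path remains; maximum flow = 19.
In the residual graph, reachable from s: {s, c, e}.
Min-cut edges: s→a (9), s→d (5), s→t (2), e→t (3); capacity 9 + 5 + 2 + 3 = 19.
This cut is saturated, so no flow can exceed 19.

19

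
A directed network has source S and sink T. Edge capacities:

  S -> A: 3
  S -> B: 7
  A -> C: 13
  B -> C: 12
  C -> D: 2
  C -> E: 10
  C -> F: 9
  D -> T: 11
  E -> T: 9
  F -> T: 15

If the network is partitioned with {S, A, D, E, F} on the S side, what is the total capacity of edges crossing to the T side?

55

Edges leaving {S, A, D, E, F}: S→B (7), A→C (13), D→T (11), E→T (9), F→T (15).
Cut capacity = 7 + 13 + 11 + 9 + 15 = 55.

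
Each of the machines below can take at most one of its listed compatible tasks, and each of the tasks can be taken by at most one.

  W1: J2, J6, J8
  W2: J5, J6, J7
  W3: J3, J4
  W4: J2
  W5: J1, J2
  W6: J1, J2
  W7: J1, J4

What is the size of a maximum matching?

6

Unit-capacity flow: source→left, listed edges, right→sink; max matching = max flow.
Augmenting path W1→J2 (+1); matched 1.
Augmenting path W2→J5 (+1); matched 2.
Augmenting path W3→J3 (+1); matched 3.
Augmenting path W5→J1 (+1); matched 4.
Augmenting path W7→J4 (+1); matched 5.
Augmenting path W4→J2→W1→J6 (+1); matched 6.
No augmenting path remains; maximum matching = 6.
König certificate: {W1, W2, W3, W7, J1, J2} is a vertex cover of size 6 (every listed pair touches it), so no matching can be larger.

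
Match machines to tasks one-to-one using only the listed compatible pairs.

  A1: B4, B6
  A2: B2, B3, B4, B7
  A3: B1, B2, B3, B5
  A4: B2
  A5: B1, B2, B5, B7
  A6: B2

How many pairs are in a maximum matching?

5

Unit-capacity flow: source→left, listed edges, right→sink; max matching = max flow.
Augmenting path A1→B4 (+1); matched 1.
Augmenting path A2→B2 (+1); matched 2.
Augmenting path A3→B1 (+1); matched 3.
Augmenting path A5→B5 (+1); matched 4.
Augmenting path A4→B2→A2→B3 (+1); matched 5.
No augmenting path remains; maximum matching = 5.
König certificate: {A1, A2, A3, A5, B2} is a vertex cover of size 5 (every listed pair touches it), so no matching can be larger.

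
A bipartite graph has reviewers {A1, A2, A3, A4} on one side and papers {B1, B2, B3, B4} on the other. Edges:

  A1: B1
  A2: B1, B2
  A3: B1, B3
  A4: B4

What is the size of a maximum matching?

4

Unit-capacity flow: source→left, listed edges, right→sink; max matching = max flow.
Augmenting path A1→B1 (+1); matched 1.
Augmenting path A2→B2 (+1); matched 2.
Augmenting path A3→B3 (+1); matched 3.
Augmenting path A4→B4 (+1); matched 4.
No augmenting path remains; maximum matching = 4.
König certificate: {A1, A2, A3, A4} is a vertex cover of size 4 (every listed pair touches it), so no matching can be larger.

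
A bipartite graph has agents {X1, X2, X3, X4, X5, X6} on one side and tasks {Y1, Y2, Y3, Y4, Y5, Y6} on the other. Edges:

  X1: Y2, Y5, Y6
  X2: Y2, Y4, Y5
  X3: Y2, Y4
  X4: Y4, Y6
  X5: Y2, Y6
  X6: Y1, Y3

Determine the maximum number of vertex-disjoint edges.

5

Unit-capacity flow: source→left, listed edges, right→sink; max matching = max flow.
Augmenting path X1→Y2 (+1); matched 1.
Augmenting path X2→Y4 (+1); matched 2.
Augmenting path X4→Y6 (+1); matched 3.
Augmenting path X6→Y1 (+1); matched 4.
Augmenting path X3→Y2→X1→Y5 (+1); matched 5.
No augmenting path remains; maximum matching = 5.
König certificate: {X6, Y2, Y4, Y5, Y6} is a vertex cover of size 5 (every listed pair touches it), so no matching can be larger.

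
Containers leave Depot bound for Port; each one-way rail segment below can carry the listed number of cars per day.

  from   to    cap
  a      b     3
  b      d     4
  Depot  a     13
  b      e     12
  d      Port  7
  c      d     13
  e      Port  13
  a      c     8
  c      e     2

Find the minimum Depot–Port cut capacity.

Augment Depot→a→b→d→Port: bottleneck 3, flow now 3.
Augment Depot→a→c→d→Port: bottleneck 4, flow now 7.
Augment Depot→a→c→e→Port: bottleneck 2, flow now 9.
Augment Depot→a→c→d→b→e→Port: bottleneck 2, flow now 11. (uses reverse residual edge)
No augmenting path remains; maximum flow = 11.
By max-flow min-cut, the minimum cut capacity equals the max flow.
In the residual graph, reachable from Depot: {Depot, a}.
Min-cut edges: a→b (3), a→c (8); capacity 3 + 8 = 11.

11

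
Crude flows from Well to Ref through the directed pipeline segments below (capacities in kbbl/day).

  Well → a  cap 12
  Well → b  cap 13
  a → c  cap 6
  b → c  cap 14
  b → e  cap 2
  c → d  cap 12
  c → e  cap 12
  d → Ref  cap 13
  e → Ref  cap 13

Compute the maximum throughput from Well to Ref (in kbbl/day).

Augment Well→b→e→Ref: bottleneck 2, flow now 2.
Augment Well→a→c→d→Ref: bottleneck 6, flow now 8.
Augment Well→b→c→d→Ref: bottleneck 6, flow now 14.
Augment Well→b→c→e→Ref: bottleneck 5, flow now 19.
No augmenting path remains; maximum flow = 19.
In the residual graph, reachable from Well: {Well, a}.
Min-cut edges: Well→b (13), a→c (6); capacity 13 + 6 = 19.
This cut is saturated, so no flow can exceed 19.

19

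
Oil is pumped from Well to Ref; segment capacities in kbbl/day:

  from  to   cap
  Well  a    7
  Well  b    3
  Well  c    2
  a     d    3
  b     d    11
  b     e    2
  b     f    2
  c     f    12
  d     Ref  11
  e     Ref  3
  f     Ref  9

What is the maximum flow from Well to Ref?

8

Augment Well→a→d→Ref: bottleneck 3, flow now 3.
Augment Well→b→d→Ref: bottleneck 3, flow now 6.
Augment Well→c→f→Ref: bottleneck 2, flow now 8.
No augmenting path remains; maximum flow = 8.
In the residual graph, reachable from Well: {Well, a}.
Min-cut edges: Well→b (3), Well→c (2), a→d (3); capacity 3 + 2 + 3 = 8.
This cut is saturated, so no flow can exceed 8.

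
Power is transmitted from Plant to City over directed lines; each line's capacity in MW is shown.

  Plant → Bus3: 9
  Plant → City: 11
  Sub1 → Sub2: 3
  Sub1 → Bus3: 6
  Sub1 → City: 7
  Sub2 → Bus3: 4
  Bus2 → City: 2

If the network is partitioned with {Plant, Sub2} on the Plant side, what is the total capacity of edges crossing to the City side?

24

Edges leaving {Plant, Sub2}: Plant→Bus3 (9), Plant→City (11), Sub2→Bus3 (4).
Cut capacity = 9 + 11 + 4 = 24.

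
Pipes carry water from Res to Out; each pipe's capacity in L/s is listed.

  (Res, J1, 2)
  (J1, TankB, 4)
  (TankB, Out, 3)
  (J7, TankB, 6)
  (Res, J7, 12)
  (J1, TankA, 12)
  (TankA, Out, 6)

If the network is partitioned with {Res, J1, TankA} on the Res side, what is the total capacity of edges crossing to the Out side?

22

Edges leaving {Res, J1, TankA}: Res→J7 (12), J1→TankB (4), TankA→Out (6).
Cut capacity = 12 + 4 + 6 = 22.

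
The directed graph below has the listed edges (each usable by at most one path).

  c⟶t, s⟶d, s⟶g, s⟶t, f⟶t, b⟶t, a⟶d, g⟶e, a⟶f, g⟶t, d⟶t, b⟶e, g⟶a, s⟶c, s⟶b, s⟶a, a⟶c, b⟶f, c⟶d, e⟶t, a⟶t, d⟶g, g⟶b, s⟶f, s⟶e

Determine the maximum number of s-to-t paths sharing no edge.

Assign every edge capacity 1; by Menger, the answer equals the max flow.
Path s→t (+1); total 1.
Path s→a→t (+1); total 2.
Path s→b→t (+1); total 3.
Path s→c→t (+1); total 4.
Path s→d→t (+1); total 5.
Path s→e→t (+1); total 6.
Path s→f→t (+1); total 7.
Path s→g→t (+1); total 8.
No residual s→t path; max flow = 8.
Certifying cut of size 8: {s→a, s→b, s→c, s→d, s→e, s→f, s→g, s→t}.

8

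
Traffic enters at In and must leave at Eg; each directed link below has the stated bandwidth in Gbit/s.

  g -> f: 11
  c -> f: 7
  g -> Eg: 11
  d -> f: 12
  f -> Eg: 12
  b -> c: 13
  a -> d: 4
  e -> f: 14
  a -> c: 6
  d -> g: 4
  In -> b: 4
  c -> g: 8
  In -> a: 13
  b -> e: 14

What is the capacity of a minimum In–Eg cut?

14

Augment In→a→c→f→Eg: bottleneck 6, flow now 6.
Augment In→a→d→f→Eg: bottleneck 4, flow now 10.
Augment In→b→c→f→Eg: bottleneck 1, flow now 11.
Augment In→b→c→g→Eg: bottleneck 3, flow now 14.
No augmenting path remains; maximum flow = 14.
By max-flow min-cut, the minimum cut capacity equals the max flow.
In the residual graph, reachable from In: {In, a}.
Min-cut edges: In→b (4), a→c (6), a→d (4); capacity 4 + 6 + 4 = 14.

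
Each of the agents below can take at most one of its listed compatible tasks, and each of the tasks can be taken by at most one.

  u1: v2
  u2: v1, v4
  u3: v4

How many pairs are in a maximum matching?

Unit-capacity flow: source→left, listed edges, right→sink; max matching = max flow.
Augmenting path u1→v2 (+1); matched 1.
Augmenting path u2→v1 (+1); matched 2.
Augmenting path u3→v4 (+1); matched 3.
No augmenting path remains; maximum matching = 3.
König certificate: {u1, u2, u3} is a vertex cover of size 3 (every listed pair touches it), so no matching can be larger.

3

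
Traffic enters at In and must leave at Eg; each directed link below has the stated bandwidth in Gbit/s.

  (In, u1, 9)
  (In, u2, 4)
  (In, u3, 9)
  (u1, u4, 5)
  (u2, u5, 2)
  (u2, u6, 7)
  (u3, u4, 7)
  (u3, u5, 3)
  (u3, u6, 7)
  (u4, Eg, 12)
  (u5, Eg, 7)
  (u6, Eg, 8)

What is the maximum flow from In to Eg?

18

Augment In→u1→u4→Eg: bottleneck 5, flow now 5.
Augment In→u2→u5→Eg: bottleneck 2, flow now 7.
Augment In→u2→u6→Eg: bottleneck 2, flow now 9.
Augment In→u3→u4→Eg: bottleneck 7, flow now 16.
Augment In→u3→u5→Eg: bottleneck 2, flow now 18.
No augmenting path remains; maximum flow = 18.
In the residual graph, reachable from In: {In, u1}.
Min-cut edges: In→u2 (4), In→u3 (9), u1→u4 (5); capacity 4 + 9 + 5 = 18.
This cut is saturated, so no flow can exceed 18.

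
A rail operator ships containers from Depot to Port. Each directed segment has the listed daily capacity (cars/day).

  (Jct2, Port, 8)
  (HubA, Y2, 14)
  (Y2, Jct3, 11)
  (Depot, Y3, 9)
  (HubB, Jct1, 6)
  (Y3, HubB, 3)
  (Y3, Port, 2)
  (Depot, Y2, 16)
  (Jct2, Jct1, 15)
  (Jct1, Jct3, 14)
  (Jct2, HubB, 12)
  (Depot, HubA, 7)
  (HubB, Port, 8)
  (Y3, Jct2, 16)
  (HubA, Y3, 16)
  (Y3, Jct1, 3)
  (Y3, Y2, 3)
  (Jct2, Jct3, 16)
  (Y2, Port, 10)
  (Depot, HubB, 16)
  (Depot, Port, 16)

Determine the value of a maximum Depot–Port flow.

Augment Depot→Port: bottleneck 16, flow now 16.
Augment Depot→Y3→Port: bottleneck 2, flow now 18.
Augment Depot→HubB→Port: bottleneck 8, flow now 26.
Augment Depot→Y2→Port: bottleneck 10, flow now 36.
Augment Depot→Y3→Jct2→Port: bottleneck 7, flow now 43.
Augment Depot→HubA→Y3→Jct2→Port: bottleneck 1, flow now 44.
No augmenting path remains; maximum flow = 44.
In the residual graph, reachable from Depot: {Depot, HubA, Y3, Jct2, HubB, Y2, Jct1, Jct3}.
Min-cut edges: Depot→Port (16), Y3→Port (2), Jct2→Port (8), HubB→Port (8), Y2→Port (10); capacity 16 + 2 + 8 + 8 + 10 = 44.
This cut is saturated, so no flow can exceed 44.

44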